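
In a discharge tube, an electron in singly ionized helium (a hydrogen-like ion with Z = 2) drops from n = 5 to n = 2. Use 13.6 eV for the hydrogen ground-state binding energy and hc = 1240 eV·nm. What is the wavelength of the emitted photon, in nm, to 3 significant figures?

For Z = 2 the level energies scale as Z², so the effective Rydberg energy is 13.6 × 4 = 54.40 eV.
ΔE = 54.40 × (1/2² − 1/5²) = 54.40 × 0.2100 = 11.42 eV.
λ = hc/ΔE = 1240 / 11.42 = 109 nm.

109 nm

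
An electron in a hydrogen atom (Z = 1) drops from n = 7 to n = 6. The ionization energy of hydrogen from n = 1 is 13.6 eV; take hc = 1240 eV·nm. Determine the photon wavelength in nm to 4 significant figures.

ΔE = 13.60 × (1/6² − 1/7²) = 13.60 × 0.007370 = 0.1002 eV.
λ = hc/ΔE = 1240 / 0.1002 = 12370 nm.

12370 nm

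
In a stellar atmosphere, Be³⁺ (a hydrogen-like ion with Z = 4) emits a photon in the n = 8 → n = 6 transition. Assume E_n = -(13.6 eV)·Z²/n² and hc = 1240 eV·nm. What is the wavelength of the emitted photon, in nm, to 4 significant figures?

468.9 nm

For Z = 4 the level energies scale as Z², so the effective Rydberg energy is 13.6 × 16 = 217.6 eV.
ΔE = 217.6 × (1/6² − 1/8²) = 217.6 × 0.01215 = 2.644 eV.
λ = hc/ΔE = 1240 / 2.644 = 468.9 nm.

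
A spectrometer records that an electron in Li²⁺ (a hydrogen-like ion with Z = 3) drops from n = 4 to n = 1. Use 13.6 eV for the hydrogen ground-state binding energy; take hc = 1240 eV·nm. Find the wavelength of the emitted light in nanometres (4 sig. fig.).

For Z = 3 the level energies scale as Z², so the effective Rydberg energy is 13.6 × 9 = 122.4 eV.
ΔE = 122.4 × (1/1² − 1/4²) = 122.4 × 0.9375 = 114.8 eV.
λ = hc/ΔE = 1240 / 114.8 = 10.81 nm.

10.81 nm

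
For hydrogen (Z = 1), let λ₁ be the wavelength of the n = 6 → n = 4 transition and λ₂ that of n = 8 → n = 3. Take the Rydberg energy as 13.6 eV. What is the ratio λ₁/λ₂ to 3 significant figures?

2.75

λ ∝ 1/ΔE ∝ 1/(1/n_f² − 1/n_i²), and the Z² and hc factors cancel in the ratio.
λ₁/λ₂ = (1/3² − 1/8²)/(1/4² − 1/6²) = 0.09549/0.03472 = 2.75.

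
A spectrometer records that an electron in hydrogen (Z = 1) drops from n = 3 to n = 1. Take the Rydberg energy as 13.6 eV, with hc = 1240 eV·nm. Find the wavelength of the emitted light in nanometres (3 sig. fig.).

103 nm

ΔE = 13.60 × (1/1² − 1/3²) = 13.60 × 0.8889 = 12.09 eV.
λ = hc/ΔE = 1240 / 12.09 = 103 nm.
This line belongs to the Lyman series.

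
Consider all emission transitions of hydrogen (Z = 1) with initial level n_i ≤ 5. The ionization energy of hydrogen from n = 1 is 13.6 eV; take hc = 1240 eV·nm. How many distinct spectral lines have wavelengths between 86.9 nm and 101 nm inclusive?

2

Enumerate all n_i → n_f pairs with 1 ≤ n_f < n_i ≤ 5 and compute λ = 1240 / [13.6·1·(1/n_f² − 1/n_i²)].
Lines falling in [86.9, 101] nm: 5→1 (94.98 nm), 4→1 (97.25 nm).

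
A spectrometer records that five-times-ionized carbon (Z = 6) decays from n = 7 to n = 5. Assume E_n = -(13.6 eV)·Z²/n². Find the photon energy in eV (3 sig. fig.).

The Bohr energies scale as Z², so for Z = 6: E_n = −489.6/n² eV.
E_7 = −489.6/49 = −9.992 eV and E_5 = −489.6/25 = −19.58 eV.
The photon energy is |E_7 − E_5| = 9.59 eV.

9.59 eV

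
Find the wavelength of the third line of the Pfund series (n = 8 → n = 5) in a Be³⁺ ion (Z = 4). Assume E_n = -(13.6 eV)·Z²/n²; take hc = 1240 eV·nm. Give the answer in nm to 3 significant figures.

The Pfund series terminates on n_f = 5; the third line has n_i = 5+3 = 8.
ΔE = 217.6 × (1/5² − 1/8²) = 5.304 eV.
λ = 1240 / 5.304 = 234 nm.

234 nm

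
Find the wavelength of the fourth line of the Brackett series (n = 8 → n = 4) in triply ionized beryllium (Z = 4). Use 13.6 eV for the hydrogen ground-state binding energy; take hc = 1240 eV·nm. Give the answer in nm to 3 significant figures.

122 nm

The Brackett series terminates on n_f = 4; the fourth line has n_i = 4+4 = 8.
ΔE = 217.6 × (1/4² − 1/8²) = 10.20 eV.
λ = 1240 / 10.20 = 122 nm.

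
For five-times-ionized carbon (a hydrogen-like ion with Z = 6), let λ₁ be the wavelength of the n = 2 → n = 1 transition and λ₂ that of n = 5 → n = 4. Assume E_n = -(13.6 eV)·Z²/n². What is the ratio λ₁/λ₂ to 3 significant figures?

λ ∝ 1/ΔE ∝ 1/(1/n_f² − 1/n_i²), and the Z² and hc factors cancel in the ratio.
λ₁/λ₂ = (1/4² − 1/5²)/(1/1² − 1/2²) = 0.02250/0.7500 = 0.0300.

0.0300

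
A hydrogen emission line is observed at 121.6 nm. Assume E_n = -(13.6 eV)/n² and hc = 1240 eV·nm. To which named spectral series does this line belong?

Lyman

ΔE = 1240/121.6 = 10.20 eV.
This matches 13.6 × (1/1² − 1/2²), so n_f = 1: the Lyman series.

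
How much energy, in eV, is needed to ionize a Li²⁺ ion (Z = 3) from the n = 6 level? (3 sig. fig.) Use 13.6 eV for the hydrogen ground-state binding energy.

E_n = −13.6 Z²/n² = −122.4/n² eV for Z = 3.
E_6 = −122.4/36 = −3.40 eV, so ionization (to E = 0) requires 3.40 eV.

3.40 eV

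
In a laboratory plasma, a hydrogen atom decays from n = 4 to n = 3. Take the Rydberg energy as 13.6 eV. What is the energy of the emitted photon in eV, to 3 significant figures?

E_4 = −13.60/16 = −0.8500 eV and E_3 = −13.60/9 = −1.511 eV.
The photon energy is |E_4 − E_3| = 0.661 eV.

0.661 eV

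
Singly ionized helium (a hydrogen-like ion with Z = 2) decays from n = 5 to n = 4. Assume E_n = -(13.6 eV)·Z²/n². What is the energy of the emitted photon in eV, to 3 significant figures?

1.22 eV

The Bohr energies scale as Z², so for Z = 2: E_n = −54.40/n² eV.
E_5 = −54.40/25 = −2.176 eV and E_4 = −54.40/16 = −3.400 eV.
The photon energy is |E_5 − E_4| = 1.22 eV.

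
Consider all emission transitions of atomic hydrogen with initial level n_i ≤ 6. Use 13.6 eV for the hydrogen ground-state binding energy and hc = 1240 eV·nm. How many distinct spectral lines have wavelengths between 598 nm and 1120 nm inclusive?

2

Enumerate all n_i → n_f pairs with 1 ≤ n_f < n_i ≤ 6 and compute λ = 1240 / [13.6·1·(1/n_f² − 1/n_i²)].
Lines falling in [598, 1120] nm: 3→2 (656.5 nm), 6→3 (1094 nm).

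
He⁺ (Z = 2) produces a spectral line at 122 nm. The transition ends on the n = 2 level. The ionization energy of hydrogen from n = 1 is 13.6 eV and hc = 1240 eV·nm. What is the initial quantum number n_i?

n_i = 4

The photon energy is ΔE = hc/λ = 1240 / 122 = 10.16 eV.
With Z = 2, ΔE = 54.40 × (1/n_f² − 1/n_i²), so 1/n_f² − 1/n_i² = 0.1868.
With n_f = 2: 1/n_i² = 1/4 − 0.1868 = 0.06316, so n_i ≈ 3.98.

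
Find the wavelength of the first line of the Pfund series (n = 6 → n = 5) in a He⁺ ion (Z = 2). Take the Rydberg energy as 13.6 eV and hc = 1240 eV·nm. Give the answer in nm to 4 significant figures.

1865 nm

The Pfund series terminates on n_f = 5; the first line has n_i = 5+1 = 6.
ΔE = 54.40 × (1/5² − 1/6²) = 0.6649 eV.
λ = 1240 / 0.6649 = 1865 nm.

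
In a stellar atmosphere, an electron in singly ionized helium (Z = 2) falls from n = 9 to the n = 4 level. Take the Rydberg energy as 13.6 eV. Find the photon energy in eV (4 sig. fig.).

The Bohr energies scale as Z², so for Z = 2: E_n = −54.40/n² eV.
E_9 = −54.40/81 = −0.6716 eV and E_4 = −54.40/16 = −3.400 eV.
The photon energy is |E_9 − E_4| = 2.728 eV.

2.728 eV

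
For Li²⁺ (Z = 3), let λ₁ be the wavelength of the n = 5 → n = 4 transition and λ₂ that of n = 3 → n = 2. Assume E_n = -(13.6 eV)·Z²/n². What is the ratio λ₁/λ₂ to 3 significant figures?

6.17

λ ∝ 1/ΔE ∝ 1/(1/n_f² − 1/n_i²), and the Z² and hc factors cancel in the ratio.
λ₁/λ₂ = (1/2² − 1/3²)/(1/4² − 1/5²) = 0.1389/0.02250 = 6.17.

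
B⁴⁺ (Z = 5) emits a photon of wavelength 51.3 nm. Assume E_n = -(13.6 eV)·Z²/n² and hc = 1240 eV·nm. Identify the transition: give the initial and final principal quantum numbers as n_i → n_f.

The photon energy is ΔE = hc/λ = 1240 / 51.3 = 24.17 eV.
With Z = 5, ΔE = 340.0 × (1/n_f² − 1/n_i²), so 1/n_f² − 1/n_i² = 0.07109.
Trying n_f = 3 gives 1/n_i² = 0.04002, i.e. n_i ≈ 5; this pair matches.

n_i = 5, n_f = 3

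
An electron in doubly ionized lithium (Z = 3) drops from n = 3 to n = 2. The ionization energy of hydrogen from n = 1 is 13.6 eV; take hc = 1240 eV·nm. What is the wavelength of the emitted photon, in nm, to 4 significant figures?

For Z = 3 the level energies scale as Z², so the effective Rydberg energy is 13.6 × 9 = 122.4 eV.
ΔE = 122.4 × (1/2² − 1/3²) = 122.4 × 0.1389 = 17.00 eV.
λ = hc/ΔE = 1240 / 17.00 = 72.94 nm.

72.94 nm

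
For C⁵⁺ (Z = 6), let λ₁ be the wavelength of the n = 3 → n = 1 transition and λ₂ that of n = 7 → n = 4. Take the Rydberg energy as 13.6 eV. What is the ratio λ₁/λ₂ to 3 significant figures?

λ ∝ 1/ΔE ∝ 1/(1/n_f² − 1/n_i²), and the Z² and hc factors cancel in the ratio.
λ₁/λ₂ = (1/4² − 1/7²)/(1/1² − 1/3²) = 0.04209/0.8889 = 0.0474.

0.0474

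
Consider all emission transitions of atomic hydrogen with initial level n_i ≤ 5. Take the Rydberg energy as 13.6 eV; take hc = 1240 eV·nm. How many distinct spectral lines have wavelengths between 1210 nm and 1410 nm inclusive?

1

Enumerate all n_i → n_f pairs with 1 ≤ n_f < n_i ≤ 5 and compute λ = 1240 / [13.6·1·(1/n_f² − 1/n_i²)].
Lines falling in [1210, 1410] nm: 5→3 (1282 nm).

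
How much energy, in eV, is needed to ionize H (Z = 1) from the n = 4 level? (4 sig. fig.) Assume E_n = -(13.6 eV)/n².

0.8500 eV

E_4 = −13.60/16 = −0.8500 eV, so ionization (to E = 0) requires 0.8500 eV.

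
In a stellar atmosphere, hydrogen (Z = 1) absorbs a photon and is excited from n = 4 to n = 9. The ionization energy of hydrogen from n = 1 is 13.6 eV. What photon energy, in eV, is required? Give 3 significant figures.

0.682 eV

E_9 = −13.60/81 = −0.1679 eV and E_4 = −13.60/16 = −0.8500 eV.
The photon energy is |E_9 − E_4| = 0.682 eV.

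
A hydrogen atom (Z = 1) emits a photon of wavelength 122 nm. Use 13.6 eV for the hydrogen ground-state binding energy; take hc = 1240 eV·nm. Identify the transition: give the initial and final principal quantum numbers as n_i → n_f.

The photon energy is ΔE = hc/λ = 1240 / 122 = 10.16 eV.
With Z = 1, ΔE = 13.60 × (1/n_f² − 1/n_i²), so 1/n_f² − 1/n_i² = 0.7473.
Trying n_f = 1 gives 1/n_i² = 0.2527, i.e. n_i ≈ 2; this pair matches.

n_i = 2, n_f = 1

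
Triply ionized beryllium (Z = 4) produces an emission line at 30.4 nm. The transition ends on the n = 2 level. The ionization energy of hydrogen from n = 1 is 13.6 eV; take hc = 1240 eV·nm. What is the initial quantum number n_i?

n_i = 4

The photon energy is ΔE = hc/λ = 1240 / 30.4 = 40.79 eV.
With Z = 4, ΔE = 217.6 × (1/n_f² − 1/n_i²), so 1/n_f² − 1/n_i² = 0.1875.
With n_f = 2: 1/n_i² = 1/4 − 0.1875 = 0.06255, so n_i ≈ 4.00.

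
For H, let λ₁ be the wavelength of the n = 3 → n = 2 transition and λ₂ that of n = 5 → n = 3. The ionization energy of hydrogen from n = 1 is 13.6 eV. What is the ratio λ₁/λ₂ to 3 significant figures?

λ ∝ 1/ΔE ∝ 1/(1/n_f² − 1/n_i²), and the Z² and hc factors cancel in the ratio.
λ₁/λ₂ = (1/3² − 1/5²)/(1/2² − 1/3²) = 0.07111/0.1389 = 0.512.

0.512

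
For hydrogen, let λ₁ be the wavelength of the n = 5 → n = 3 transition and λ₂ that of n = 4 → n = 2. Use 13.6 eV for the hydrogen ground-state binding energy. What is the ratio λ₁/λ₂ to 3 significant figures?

2.64

λ ∝ 1/ΔE ∝ 1/(1/n_f² − 1/n_i²), and the Z² and hc factors cancel in the ratio.
λ₁/λ₂ = (1/2² − 1/4²)/(1/3² − 1/5²) = 0.1875/0.07111 = 2.64.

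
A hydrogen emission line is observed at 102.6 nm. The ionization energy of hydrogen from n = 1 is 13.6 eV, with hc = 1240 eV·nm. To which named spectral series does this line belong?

Lyman

ΔE = 1240/102.6 = 12.09 eV.
This matches 13.6 × (1/1² − 1/3²), so n_f = 1: the Lyman series.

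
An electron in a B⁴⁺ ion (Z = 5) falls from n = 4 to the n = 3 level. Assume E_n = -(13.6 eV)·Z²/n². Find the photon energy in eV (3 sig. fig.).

The Bohr energies scale as Z², so for Z = 5: E_n = −340.0/n² eV.
E_4 = −340.0/16 = −21.25 eV and E_3 = −340.0/9 = −37.78 eV.
The photon energy is |E_4 − E_3| = 16.5 eV.

16.5 eV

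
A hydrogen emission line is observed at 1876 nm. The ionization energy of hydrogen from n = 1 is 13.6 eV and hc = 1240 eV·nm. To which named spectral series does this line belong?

ΔE = 1240/1876 = 0.6610 eV.
This matches 13.6 × (1/3² − 1/4²), so n_f = 3: the Paschen series.

Paschen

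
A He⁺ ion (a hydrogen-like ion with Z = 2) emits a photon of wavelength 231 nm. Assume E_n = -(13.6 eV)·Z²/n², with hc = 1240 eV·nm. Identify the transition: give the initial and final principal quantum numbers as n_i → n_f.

n_i = 9, n_f = 3

The photon energy is ΔE = hc/λ = 1240 / 231 = 5.368 eV.
With Z = 2, ΔE = 54.40 × (1/n_f² − 1/n_i²), so 1/n_f² − 1/n_i² = 0.09868.
Trying n_f = 3 gives 1/n_i² = 0.01244, i.e. n_i ≈ 9; this pair matches.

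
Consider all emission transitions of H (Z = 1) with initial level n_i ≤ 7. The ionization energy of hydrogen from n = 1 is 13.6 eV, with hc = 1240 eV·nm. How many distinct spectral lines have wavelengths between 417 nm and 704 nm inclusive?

Enumerate all n_i → n_f pairs with 1 ≤ n_f < n_i ≤ 7 and compute λ = 1240 / [13.6·1·(1/n_f² − 1/n_i²)].
Lines falling in [417, 704] nm: 5→2 (434.2 nm), 4→2 (486.3 nm), 3→2 (656.5 nm).

3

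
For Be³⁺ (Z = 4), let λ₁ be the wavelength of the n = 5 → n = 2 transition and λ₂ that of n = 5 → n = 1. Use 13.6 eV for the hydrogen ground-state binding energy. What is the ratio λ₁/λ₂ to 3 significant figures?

4.57

λ ∝ 1/ΔE ∝ 1/(1/n_f² − 1/n_i²), and the Z² and hc factors cancel in the ratio.
λ₁/λ₂ = (1/1² − 1/5²)/(1/2² − 1/5²) = 0.9600/0.2100 = 4.57.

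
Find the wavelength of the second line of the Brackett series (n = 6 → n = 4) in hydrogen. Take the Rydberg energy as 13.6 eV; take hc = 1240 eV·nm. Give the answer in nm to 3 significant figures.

2630 nm

The Brackett series terminates on n_f = 4; the second line has n_i = 4+2 = 6.
ΔE = 13.60 × (1/4² − 1/6²) = 0.4722 eV.
λ = 1240 / 0.4722 = 2630 nm.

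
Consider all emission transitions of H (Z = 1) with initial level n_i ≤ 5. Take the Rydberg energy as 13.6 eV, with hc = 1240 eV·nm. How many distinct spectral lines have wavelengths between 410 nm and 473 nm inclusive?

Enumerate all n_i → n_f pairs with 1 ≤ n_f < n_i ≤ 5 and compute λ = 1240 / [13.6·1·(1/n_f² − 1/n_i²)].
Lines falling in [410, 473] nm: 5→2 (434.2 nm).

1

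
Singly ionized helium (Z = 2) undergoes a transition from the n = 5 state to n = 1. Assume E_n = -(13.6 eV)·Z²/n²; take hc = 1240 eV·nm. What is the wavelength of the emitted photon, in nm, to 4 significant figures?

For Z = 2 the level energies scale as Z², so the effective Rydberg energy is 13.6 × 4 = 54.40 eV.
ΔE = 54.40 × (1/1² − 1/5²) = 54.40 × 0.9600 = 52.22 eV.
λ = hc/ΔE = 1240 / 52.22 = 23.74 nm.

23.74 nm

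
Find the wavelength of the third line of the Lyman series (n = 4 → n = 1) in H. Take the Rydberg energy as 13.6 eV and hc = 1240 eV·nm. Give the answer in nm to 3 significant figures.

The Lyman series terminates on n_f = 1; the third line has n_i = 1+3 = 4.
ΔE = 13.60 × (1/1² − 1/4²) = 12.75 eV.
λ = 1240 / 12.75 = 97.3 nm.

97.3 nm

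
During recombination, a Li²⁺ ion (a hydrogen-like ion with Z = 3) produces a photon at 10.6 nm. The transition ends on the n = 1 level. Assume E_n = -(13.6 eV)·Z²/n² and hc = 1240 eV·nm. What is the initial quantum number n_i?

The photon energy is ΔE = hc/λ = 1240 / 10.6 = 117.0 eV.
With Z = 3, ΔE = 122.4 × (1/n_f² − 1/n_i²), so 1/n_f² − 1/n_i² = 0.9557.
With n_f = 1: 1/n_i² = 1/1 − 0.9557 = 0.04427, so n_i ≈ 4.75.

n_i = 5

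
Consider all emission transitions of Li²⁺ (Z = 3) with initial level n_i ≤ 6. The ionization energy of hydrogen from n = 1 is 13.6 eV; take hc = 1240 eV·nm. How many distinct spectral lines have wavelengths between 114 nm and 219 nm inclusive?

Enumerate all n_i → n_f pairs with 1 ≤ n_f < n_i ≤ 6 and compute λ = 1240 / [13.6·9·(1/n_f² − 1/n_i²)].
Lines falling in [114, 219] nm: 6→3 (121.6 nm), 5→3 (142.5 nm), 4→3 (208.4 nm).

3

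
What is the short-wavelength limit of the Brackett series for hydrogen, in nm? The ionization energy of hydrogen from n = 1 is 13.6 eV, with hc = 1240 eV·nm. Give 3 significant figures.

1460 nm

The Brackett series has lower level n_f = 4; the series limit corresponds to n_i → ∞.
ΔE_max = 13.6 × 1 / 4² = 0.8500 eV.
λ_min = 1240 / 0.8500 = 1460 nm.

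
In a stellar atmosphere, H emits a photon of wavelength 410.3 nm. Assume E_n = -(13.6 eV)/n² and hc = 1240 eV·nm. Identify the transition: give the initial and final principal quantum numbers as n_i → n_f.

n_i = 6, n_f = 2

The photon energy is ΔE = hc/λ = 1240 / 410.3 = 3.022 eV.
With Z = 1, ΔE = 13.60 × (1/n_f² − 1/n_i²), so 1/n_f² − 1/n_i² = 0.2222.
Trying n_f = 2 gives 1/n_i² = 0.02778, i.e. n_i ≈ 6; this pair matches.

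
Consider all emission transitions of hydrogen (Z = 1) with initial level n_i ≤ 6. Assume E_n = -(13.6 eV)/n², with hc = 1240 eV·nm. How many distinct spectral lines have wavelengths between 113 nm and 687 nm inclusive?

5

Enumerate all n_i → n_f pairs with 1 ≤ n_f < n_i ≤ 6 and compute λ = 1240 / [13.6·1·(1/n_f² − 1/n_i²)].
Lines falling in [113, 687] nm: 2→1 (121.6 nm), 6→2 (410.3 nm), 5→2 (434.2 nm), 4→2 (486.3 nm), 3→2 (656.5 nm).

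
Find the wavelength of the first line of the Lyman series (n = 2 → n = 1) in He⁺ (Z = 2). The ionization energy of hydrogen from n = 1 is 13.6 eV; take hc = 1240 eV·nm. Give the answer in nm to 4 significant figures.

30.39 nm

The Lyman series terminates on n_f = 1; the first line has n_i = 1+1 = 2.
ΔE = 54.40 × (1/1² − 1/2²) = 40.80 eV.
λ = 1240 / 40.80 = 30.39 nm.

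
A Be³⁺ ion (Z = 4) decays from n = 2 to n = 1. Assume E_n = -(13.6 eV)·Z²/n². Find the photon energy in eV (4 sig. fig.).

163.2 eV

The Bohr energies scale as Z², so for Z = 4: E_n = −217.6/n² eV.
E_2 = −217.6/4 = −54.40 eV and E_1 = −217.6/1 = −217.6 eV.
The photon energy is |E_2 − E_1| = 163.2 eV.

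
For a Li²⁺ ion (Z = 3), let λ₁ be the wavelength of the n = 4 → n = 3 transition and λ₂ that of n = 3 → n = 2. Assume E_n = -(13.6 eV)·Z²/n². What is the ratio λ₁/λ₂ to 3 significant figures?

2.86

λ ∝ 1/ΔE ∝ 1/(1/n_f² − 1/n_i²), and the Z² and hc factors cancel in the ratio.
λ₁/λ₂ = (1/2² − 1/3²)/(1/3² − 1/4²) = 0.1389/0.04861 = 2.86.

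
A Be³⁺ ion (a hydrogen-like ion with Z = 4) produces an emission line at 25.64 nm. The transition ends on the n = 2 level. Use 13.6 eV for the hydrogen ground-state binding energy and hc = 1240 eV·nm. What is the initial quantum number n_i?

The photon energy is ΔE = hc/λ = 1240 / 25.64 = 48.36 eV.
With Z = 4, ΔE = 217.6 × (1/n_f² − 1/n_i²), so 1/n_f² − 1/n_i² = 0.2223.
With n_f = 2: 1/n_i² = 1/4 − 0.2223 = 0.02775, so n_i ≈ 6.00.

n_i = 6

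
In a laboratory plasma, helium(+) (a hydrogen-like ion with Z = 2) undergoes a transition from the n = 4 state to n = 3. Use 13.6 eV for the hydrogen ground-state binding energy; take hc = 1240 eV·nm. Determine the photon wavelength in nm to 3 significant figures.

For Z = 2 the level energies scale as Z², so the effective Rydberg energy is 13.6 × 4 = 54.40 eV.
ΔE = 54.40 × (1/3² − 1/4²) = 54.40 × 0.04861 = 2.644 eV.
λ = hc/ΔE = 1240 / 2.644 = 469 nm.

469 nm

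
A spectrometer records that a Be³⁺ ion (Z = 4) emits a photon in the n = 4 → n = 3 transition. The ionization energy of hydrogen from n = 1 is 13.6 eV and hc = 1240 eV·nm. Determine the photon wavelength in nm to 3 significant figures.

For Z = 4 the level energies scale as Z², so the effective Rydberg energy is 13.6 × 16 = 217.6 eV.
ΔE = 217.6 × (1/3² − 1/4²) = 217.6 × 0.04861 = 10.58 eV.
λ = hc/ΔE = 1240 / 10.58 = 117 nm.

117 nm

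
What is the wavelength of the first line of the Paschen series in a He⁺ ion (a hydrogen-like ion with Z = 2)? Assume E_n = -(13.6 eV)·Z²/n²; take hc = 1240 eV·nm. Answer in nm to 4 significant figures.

468.9 nm

The Paschen series terminates on n_f = 3; the first line has n_i = 3+1 = 4.
ΔE = 54.40 × (1/3² − 1/4²) = 2.644 eV.
λ = 1240 / 2.644 = 468.9 nm.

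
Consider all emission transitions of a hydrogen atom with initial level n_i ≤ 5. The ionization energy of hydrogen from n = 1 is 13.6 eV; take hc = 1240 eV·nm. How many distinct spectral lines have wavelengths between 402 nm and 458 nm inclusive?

Enumerate all n_i → n_f pairs with 1 ≤ n_f < n_i ≤ 5 and compute λ = 1240 / [13.6·1·(1/n_f² − 1/n_i²)].
Lines falling in [402, 458] nm: 5→2 (434.2 nm).

1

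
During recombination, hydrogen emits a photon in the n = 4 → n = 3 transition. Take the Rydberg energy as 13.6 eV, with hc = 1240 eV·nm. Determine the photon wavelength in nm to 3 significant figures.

ΔE = 13.60 × (1/3² − 1/4²) = 13.60 × 0.04861 = 0.6611 eV.
λ = hc/ΔE = 1240 / 0.6611 = 1880 nm.

1880 nm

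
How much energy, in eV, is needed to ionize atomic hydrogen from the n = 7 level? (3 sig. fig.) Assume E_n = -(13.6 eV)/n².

0.278 eV

E_7 = −13.60/49 = −0.278 eV, so ionization (to E = 0) requires 0.278 eV.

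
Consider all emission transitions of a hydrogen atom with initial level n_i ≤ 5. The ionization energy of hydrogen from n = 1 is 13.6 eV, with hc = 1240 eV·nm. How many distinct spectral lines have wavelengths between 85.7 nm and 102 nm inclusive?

2

Enumerate all n_i → n_f pairs with 1 ≤ n_f < n_i ≤ 5 and compute λ = 1240 / [13.6·1·(1/n_f² − 1/n_i²)].
Lines falling in [85.7, 102] nm: 5→1 (94.98 nm), 4→1 (97.25 nm).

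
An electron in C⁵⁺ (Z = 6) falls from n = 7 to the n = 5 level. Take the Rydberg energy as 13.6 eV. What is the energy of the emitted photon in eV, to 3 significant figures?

The Bohr energies scale as Z², so for Z = 6: E_n = −489.6/n² eV.
E_7 = −489.6/49 = −9.992 eV and E_5 = −489.6/25 = −19.58 eV.
The photon energy is |E_7 − E_5| = 9.59 eV.

9.59 eV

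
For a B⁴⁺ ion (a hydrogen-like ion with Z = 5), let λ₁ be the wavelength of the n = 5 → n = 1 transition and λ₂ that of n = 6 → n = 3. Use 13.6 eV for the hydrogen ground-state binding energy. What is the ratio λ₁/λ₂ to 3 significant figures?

0.0868

λ ∝ 1/ΔE ∝ 1/(1/n_f² − 1/n_i²), and the Z² and hc factors cancel in the ratio.
λ₁/λ₂ = (1/3² − 1/6²)/(1/1² − 1/5²) = 0.08333/0.9600 = 0.0868.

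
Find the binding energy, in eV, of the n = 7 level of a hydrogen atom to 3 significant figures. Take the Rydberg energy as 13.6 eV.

E_7 = −13.60/49 = −0.278 eV, so ionization (to E = 0) requires 0.278 eV.

0.278 eV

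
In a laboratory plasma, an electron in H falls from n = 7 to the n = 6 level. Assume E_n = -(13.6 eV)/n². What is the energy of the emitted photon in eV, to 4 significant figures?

E_7 = −13.60/49 = −0.2776 eV and E_6 = −13.60/36 = −0.3778 eV.
The photon energy is |E_7 − E_6| = 0.1002 eV.

0.1002 eV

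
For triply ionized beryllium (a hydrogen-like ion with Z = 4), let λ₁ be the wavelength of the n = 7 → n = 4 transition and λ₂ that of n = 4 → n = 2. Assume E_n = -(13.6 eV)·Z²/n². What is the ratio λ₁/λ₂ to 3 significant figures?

λ ∝ 1/ΔE ∝ 1/(1/n_f² − 1/n_i²), and the Z² and hc factors cancel in the ratio.
λ₁/λ₂ = (1/2² − 1/4²)/(1/4² − 1/7²) = 0.1875/0.04209 = 4.45.

4.45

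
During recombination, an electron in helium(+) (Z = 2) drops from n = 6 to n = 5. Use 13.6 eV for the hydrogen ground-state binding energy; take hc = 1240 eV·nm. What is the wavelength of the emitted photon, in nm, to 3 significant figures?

For Z = 2 the level energies scale as Z², so the effective Rydberg energy is 13.6 × 4 = 54.40 eV.
ΔE = 54.40 × (1/5² − 1/6²) = 54.40 × 0.01222 = 0.6649 eV.
λ = hc/ΔE = 1240 / 0.6649 = 1860 nm.

1860 nm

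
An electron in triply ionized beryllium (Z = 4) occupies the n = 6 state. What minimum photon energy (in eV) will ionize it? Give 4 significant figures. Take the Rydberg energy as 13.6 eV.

E_n = −13.6 Z²/n² = −217.6/n² eV for Z = 4.
E_6 = −217.6/36 = −6.044 eV, so ionization (to E = 0) requires 6.044 eV.

6.044 eV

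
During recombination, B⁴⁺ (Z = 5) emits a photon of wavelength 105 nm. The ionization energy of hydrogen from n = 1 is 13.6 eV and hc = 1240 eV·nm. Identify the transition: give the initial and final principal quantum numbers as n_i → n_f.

n_i = 6, n_f = 4

The photon energy is ΔE = hc/λ = 1240 / 105 = 11.81 eV.
With Z = 5, ΔE = 340.0 × (1/n_f² − 1/n_i²), so 1/n_f² − 1/n_i² = 0.03473.
Trying n_f = 4 gives 1/n_i² = 0.02777, i.e. n_i ≈ 6; this pair matches.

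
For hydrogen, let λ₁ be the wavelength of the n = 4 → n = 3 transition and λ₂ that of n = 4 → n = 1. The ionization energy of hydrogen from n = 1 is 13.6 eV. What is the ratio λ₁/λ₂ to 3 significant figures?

λ ∝ 1/ΔE ∝ 1/(1/n_f² − 1/n_i²), and the Z² and hc factors cancel in the ratio.
λ₁/λ₂ = (1/1² − 1/4²)/(1/3² − 1/4²) = 0.9375/0.04861 = 19.3.

19.3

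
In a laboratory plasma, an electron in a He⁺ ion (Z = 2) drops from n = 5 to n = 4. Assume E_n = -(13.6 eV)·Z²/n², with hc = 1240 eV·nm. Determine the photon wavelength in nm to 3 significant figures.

For Z = 2 the level energies scale as Z², so the effective Rydberg energy is 13.6 × 4 = 54.40 eV.
ΔE = 54.40 × (1/4² − 1/5²) = 54.40 × 0.02250 = 1.224 eV.
λ = hc/ΔE = 1240 / 1.224 = 1010 nm.

1010 nm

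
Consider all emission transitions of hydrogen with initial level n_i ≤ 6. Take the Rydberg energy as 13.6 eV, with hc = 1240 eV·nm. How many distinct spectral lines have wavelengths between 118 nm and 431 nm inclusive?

2

Enumerate all n_i → n_f pairs with 1 ≤ n_f < n_i ≤ 6 and compute λ = 1240 / [13.6·1·(1/n_f² − 1/n_i²)].
Lines falling in [118, 431] nm: 2→1 (121.6 nm), 6→2 (410.3 nm).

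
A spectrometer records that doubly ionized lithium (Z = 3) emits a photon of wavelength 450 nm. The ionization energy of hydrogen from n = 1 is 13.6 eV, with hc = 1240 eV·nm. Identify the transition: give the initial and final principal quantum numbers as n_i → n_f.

n_i = 5, n_f = 4

The photon energy is ΔE = hc/λ = 1240 / 450 = 2.756 eV.
With Z = 3, ΔE = 122.4 × (1/n_f² − 1/n_i²), so 1/n_f² − 1/n_i² = 0.02251.
Trying n_f = 4 gives 1/n_i² = 0.03999, i.e. n_i ≈ 5; this pair matches.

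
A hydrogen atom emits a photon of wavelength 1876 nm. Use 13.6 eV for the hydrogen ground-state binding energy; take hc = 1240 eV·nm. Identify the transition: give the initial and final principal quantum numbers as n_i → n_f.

n_i = 4, n_f = 3

The photon energy is ΔE = hc/λ = 1240 / 1876 = 0.6610 eV.
With Z = 1, ΔE = 13.60 × (1/n_f² − 1/n_i²), so 1/n_f² − 1/n_i² = 0.04860.
Trying n_f = 3 gives 1/n_i² = 0.06251, i.e. n_i ≈ 4; this pair matches.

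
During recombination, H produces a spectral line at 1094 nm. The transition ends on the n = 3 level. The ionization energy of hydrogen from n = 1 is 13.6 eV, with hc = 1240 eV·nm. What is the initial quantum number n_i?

n_i = 6

The photon energy is ΔE = hc/λ = 1240 / 1094 = 1.133 eV.
With Z = 1, ΔE = 13.60 × (1/n_f² − 1/n_i²), so 1/n_f² − 1/n_i² = 0.08334.
With n_f = 3: 1/n_i² = 1/9 − 0.08334 = 0.02777, so n_i ≈ 6.00.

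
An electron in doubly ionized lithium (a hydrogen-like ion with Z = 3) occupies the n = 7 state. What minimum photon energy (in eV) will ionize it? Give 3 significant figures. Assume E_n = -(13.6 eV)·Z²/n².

2.50 eV

E_n = −13.6 Z²/n² = −122.4/n² eV for Z = 3.
E_7 = −122.4/49 = −2.50 eV, so ionization (to E = 0) requires 2.50 eV.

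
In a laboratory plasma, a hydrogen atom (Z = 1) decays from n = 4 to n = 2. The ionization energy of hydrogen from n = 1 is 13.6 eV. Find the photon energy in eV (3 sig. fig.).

E_4 = −13.60/16 = −0.8500 eV and E_2 = −13.60/4 = −3.400 eV.
The photon energy is |E_4 − E_2| = 2.55 eV.

2.55 eV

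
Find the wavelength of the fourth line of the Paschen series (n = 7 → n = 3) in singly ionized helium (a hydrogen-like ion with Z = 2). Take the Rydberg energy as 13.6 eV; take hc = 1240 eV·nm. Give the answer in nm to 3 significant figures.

The Paschen series terminates on n_f = 3; the fourth line has n_i = 3+4 = 7.
ΔE = 54.40 × (1/3² − 1/7²) = 4.934 eV.
λ = 1240 / 4.934 = 251 nm.

251 nm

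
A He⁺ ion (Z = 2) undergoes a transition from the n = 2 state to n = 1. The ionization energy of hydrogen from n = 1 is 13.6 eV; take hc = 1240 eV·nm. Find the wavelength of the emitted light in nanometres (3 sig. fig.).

30.4 nm

For Z = 2 the level energies scale as Z², so the effective Rydberg energy is 13.6 × 4 = 54.40 eV.
ΔE = 54.40 × (1/1² − 1/2²) = 54.40 × 0.7500 = 40.80 eV.
λ = hc/ΔE = 1240 / 40.80 = 30.4 nm.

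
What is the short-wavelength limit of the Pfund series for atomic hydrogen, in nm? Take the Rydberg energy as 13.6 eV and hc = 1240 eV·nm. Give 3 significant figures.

2280 nm

The Pfund series has lower level n_f = 5; the series limit corresponds to n_i → ∞.
ΔE_max = 13.6 × 1 / 5² = 0.5440 eV.
λ_min = 1240 / 0.5440 = 2280 nm.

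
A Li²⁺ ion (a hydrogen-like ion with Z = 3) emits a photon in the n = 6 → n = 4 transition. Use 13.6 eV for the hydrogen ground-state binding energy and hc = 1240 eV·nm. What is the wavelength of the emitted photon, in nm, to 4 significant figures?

For Z = 3 the level energies scale as Z², so the effective Rydberg energy is 13.6 × 9 = 122.4 eV.
ΔE = 122.4 × (1/4² − 1/6²) = 122.4 × 0.03472 = 4.250 eV.
λ = hc/ΔE = 1240 / 4.250 = 291.8 nm.

291.8 nm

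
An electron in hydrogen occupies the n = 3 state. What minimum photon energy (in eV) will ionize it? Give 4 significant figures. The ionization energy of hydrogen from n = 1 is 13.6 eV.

E_3 = −13.60/9 = −1.511 eV, so ionization (to E = 0) requires 1.511 eV.

1.511 eV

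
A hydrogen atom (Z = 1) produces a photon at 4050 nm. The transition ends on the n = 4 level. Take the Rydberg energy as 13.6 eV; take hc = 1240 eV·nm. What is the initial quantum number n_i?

The photon energy is ΔE = hc/λ = 1240 / 4050 = 0.3062 eV.
With Z = 1, ΔE = 13.60 × (1/n_f² − 1/n_i²), so 1/n_f² − 1/n_i² = 0.02251.
With n_f = 4: 1/n_i² = 1/16 − 0.02251 = 0.03999, so n_i ≈ 5.00.

n_i = 5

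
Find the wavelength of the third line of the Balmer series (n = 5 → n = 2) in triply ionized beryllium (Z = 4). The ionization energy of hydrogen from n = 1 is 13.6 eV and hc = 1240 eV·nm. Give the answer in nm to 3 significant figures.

27.1 nm

The Balmer series terminates on n_f = 2; the third line has n_i = 2+3 = 5.
ΔE = 217.6 × (1/2² − 1/5²) = 45.70 eV.
λ = 1240 / 45.70 = 27.1 nm.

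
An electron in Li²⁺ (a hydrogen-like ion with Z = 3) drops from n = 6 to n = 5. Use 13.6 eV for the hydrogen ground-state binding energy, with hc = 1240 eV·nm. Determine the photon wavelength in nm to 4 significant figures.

828.9 nm

For Z = 3 the level energies scale as Z², so the effective Rydberg energy is 13.6 × 9 = 122.4 eV.
ΔE = 122.4 × (1/5² − 1/6²) = 122.4 × 0.01222 = 1.496 eV.
λ = hc/ΔE = 1240 / 1.496 = 828.9 nm.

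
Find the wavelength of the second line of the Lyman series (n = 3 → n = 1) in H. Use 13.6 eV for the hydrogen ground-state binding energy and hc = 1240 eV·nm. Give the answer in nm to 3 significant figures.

The Lyman series terminates on n_f = 1; the second line has n_i = 1+2 = 3.
ΔE = 13.60 × (1/1² − 1/3²) = 12.09 eV.
λ = 1240 / 12.09 = 103 nm.

103 nm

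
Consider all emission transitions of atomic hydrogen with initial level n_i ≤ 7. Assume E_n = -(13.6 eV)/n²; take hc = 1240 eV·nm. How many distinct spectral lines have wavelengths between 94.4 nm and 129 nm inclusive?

Enumerate all n_i → n_f pairs with 1 ≤ n_f < n_i ≤ 7 and compute λ = 1240 / [13.6·1·(1/n_f² − 1/n_i²)].
Lines falling in [94.4, 129] nm: 5→1 (94.98 nm), 4→1 (97.25 nm), 3→1 (102.6 nm), 2→1 (121.6 nm).

4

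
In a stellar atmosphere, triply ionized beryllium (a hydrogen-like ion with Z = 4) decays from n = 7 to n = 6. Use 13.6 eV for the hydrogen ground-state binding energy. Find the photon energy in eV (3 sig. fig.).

The Bohr energies scale as Z², so for Z = 4: E_n = −217.6/n² eV.
E_7 = −217.6/49 = −4.441 eV and E_6 = −217.6/36 = −6.044 eV.
The photon energy is |E_7 − E_6| = 1.60 eV.

1.60 eV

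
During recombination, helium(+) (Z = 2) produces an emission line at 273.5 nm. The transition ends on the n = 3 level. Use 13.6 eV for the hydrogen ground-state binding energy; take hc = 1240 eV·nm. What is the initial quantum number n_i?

The photon energy is ΔE = hc/λ = 1240 / 273.5 = 4.534 eV.
With Z = 2, ΔE = 54.40 × (1/n_f² − 1/n_i²), so 1/n_f² − 1/n_i² = 0.08334.
With n_f = 3: 1/n_i² = 1/9 − 0.08334 = 0.02777, so n_i ≈ 6.00.

n_i = 6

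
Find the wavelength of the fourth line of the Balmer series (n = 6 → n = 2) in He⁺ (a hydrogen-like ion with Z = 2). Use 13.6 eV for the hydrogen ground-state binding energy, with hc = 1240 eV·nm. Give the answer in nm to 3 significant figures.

The Balmer series terminates on n_f = 2; the fourth line has n_i = 2+4 = 6.
ΔE = 54.40 × (1/2² − 1/6²) = 12.09 eV.
λ = 1240 / 12.09 = 103 nm.

103 nm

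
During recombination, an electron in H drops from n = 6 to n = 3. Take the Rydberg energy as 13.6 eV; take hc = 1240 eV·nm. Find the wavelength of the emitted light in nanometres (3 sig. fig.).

1090 nm

ΔE = 13.60 × (1/3² − 1/6²) = 13.60 × 0.08333 = 1.133 eV.
λ = hc/ΔE = 1240 / 1.133 = 1090 nm.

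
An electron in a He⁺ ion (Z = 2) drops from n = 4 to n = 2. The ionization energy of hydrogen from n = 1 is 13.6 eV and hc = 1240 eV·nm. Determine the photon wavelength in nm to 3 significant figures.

122 nm

For Z = 2 the level energies scale as Z², so the effective Rydberg energy is 13.6 × 4 = 54.40 eV.
ΔE = 54.40 × (1/2² − 1/4²) = 54.40 × 0.1875 = 10.20 eV.
λ = hc/ΔE = 1240 / 10.20 = 122 nm.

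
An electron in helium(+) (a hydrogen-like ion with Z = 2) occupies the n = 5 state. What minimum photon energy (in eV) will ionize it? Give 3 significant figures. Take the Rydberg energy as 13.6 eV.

E_n = −13.6 Z²/n² = −54.40/n² eV for Z = 2.
E_5 = −54.40/25 = −2.18 eV, so ionization (to E = 0) requires 2.18 eV.

2.18 eV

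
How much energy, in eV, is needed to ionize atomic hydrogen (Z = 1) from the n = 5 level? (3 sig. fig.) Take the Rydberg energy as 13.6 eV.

0.544 eV

E_5 = −13.60/25 = −0.544 eV, so ionization (to E = 0) requires 0.544 eV.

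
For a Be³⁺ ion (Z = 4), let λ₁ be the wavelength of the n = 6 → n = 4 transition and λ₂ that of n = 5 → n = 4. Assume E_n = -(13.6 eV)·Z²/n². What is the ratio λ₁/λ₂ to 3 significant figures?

λ ∝ 1/ΔE ∝ 1/(1/n_f² − 1/n_i²), and the Z² and hc factors cancel in the ratio.
λ₁/λ₂ = (1/4² − 1/5²)/(1/4² − 1/6²) = 0.02250/0.03472 = 0.648.

0.648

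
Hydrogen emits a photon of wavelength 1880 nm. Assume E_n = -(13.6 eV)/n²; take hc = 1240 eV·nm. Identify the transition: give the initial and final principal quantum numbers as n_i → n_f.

The photon energy is ΔE = hc/λ = 1240 / 1880 = 0.6596 eV.
With Z = 1, ΔE = 13.60 × (1/n_f² − 1/n_i²), so 1/n_f² − 1/n_i² = 0.04850.
Trying n_f = 3 gives 1/n_i² = 0.06261, i.e. n_i ≈ 4; this pair matches.

n_i = 4, n_f = 3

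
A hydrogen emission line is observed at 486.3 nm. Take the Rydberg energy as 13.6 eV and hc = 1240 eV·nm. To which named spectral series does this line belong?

Balmer

ΔE = 1240/486.3 = 2.550 eV.
This matches 13.6 × (1/2² − 1/4²), so n_f = 2: the Balmer series.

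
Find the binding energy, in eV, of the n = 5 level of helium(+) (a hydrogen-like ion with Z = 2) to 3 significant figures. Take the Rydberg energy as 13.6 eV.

E_n = −13.6 Z²/n² = −54.40/n² eV for Z = 2.
E_5 = −54.40/25 = −2.18 eV, so ionization (to E = 0) requires 2.18 eV.

2.18 eV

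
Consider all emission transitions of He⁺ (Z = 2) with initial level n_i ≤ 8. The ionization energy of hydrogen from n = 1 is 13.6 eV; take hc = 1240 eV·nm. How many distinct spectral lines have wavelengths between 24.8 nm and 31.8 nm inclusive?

2

Enumerate all n_i → n_f pairs with 1 ≤ n_f < n_i ≤ 8 and compute λ = 1240 / [13.6·4·(1/n_f² − 1/n_i²)].
Lines falling in [24.8, 31.8] nm: 3→1 (25.64 nm), 2→1 (30.39 nm).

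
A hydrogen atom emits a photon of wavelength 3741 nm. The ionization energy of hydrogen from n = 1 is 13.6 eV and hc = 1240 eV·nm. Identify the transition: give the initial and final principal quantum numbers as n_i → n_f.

The photon energy is ΔE = hc/λ = 1240 / 3741 = 0.3315 eV.
With Z = 1, ΔE = 13.60 × (1/n_f² − 1/n_i²), so 1/n_f² − 1/n_i² = 0.02437.
Trying n_f = 5 gives 1/n_i² = 0.01563, i.e. n_i ≈ 8; this pair matches.

n_i = 8, n_f = 5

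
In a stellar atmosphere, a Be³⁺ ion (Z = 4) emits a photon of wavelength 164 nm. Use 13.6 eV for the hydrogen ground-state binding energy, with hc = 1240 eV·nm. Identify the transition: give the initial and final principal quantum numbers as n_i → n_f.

The photon energy is ΔE = hc/λ = 1240 / 164 = 7.561 eV.
With Z = 4, ΔE = 217.6 × (1/n_f² − 1/n_i²), so 1/n_f² − 1/n_i² = 0.03475.
Trying n_f = 4 gives 1/n_i² = 0.02775, i.e. n_i ≈ 6; this pair matches.

n_i = 6, n_f = 4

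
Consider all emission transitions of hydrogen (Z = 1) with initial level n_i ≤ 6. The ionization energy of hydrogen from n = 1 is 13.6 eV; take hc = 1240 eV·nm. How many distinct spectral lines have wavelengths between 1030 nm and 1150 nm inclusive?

Enumerate all n_i → n_f pairs with 1 ≤ n_f < n_i ≤ 6 and compute λ = 1240 / [13.6·1·(1/n_f² − 1/n_i²)].
Lines falling in [1030, 1150] nm: 6→3 (1094 nm).

1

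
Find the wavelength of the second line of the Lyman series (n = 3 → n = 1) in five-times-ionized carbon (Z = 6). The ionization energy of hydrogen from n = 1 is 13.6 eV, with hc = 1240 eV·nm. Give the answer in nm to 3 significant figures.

The Lyman series terminates on n_f = 1; the second line has n_i = 1+2 = 3.
ΔE = 489.6 × (1/1² − 1/3²) = 435.2 eV.
λ = 1240 / 435.2 = 2.85 nm.

2.85 nm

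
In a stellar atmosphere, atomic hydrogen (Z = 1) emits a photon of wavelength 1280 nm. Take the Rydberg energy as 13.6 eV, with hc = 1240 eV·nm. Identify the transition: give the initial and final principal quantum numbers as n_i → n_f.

The photon energy is ΔE = hc/λ = 1240 / 1280 = 0.9688 eV.
With Z = 1, ΔE = 13.60 × (1/n_f² − 1/n_i²), so 1/n_f² − 1/n_i² = 0.07123.
Trying n_f = 3 gives 1/n_i² = 0.03988, i.e. n_i ≈ 5; this pair matches.

n_i = 5, n_f = 3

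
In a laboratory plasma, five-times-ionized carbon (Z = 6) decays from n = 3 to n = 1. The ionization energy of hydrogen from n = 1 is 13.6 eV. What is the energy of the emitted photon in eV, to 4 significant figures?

The Bohr energies scale as Z², so for Z = 6: E_n = −489.6/n² eV.
E_3 = −489.6/9 = −54.40 eV and E_1 = −489.6/1 = −489.6 eV.
The photon energy is |E_3 − E_1| = 435.2 eV.

435.2 eV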